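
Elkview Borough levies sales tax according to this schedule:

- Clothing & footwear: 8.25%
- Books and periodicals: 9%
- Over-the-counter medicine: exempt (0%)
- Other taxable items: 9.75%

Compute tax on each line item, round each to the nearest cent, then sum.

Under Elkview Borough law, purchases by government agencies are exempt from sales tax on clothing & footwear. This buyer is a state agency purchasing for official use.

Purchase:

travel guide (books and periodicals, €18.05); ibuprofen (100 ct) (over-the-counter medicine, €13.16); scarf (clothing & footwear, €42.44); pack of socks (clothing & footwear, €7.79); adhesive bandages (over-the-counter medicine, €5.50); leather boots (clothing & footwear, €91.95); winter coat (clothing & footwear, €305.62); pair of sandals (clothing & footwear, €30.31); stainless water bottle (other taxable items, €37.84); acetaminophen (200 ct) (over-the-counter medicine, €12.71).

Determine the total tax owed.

Travel guide €18.05: books and periodicals → 9% → €1.62
Ibuprofen (100 ct) €13.16: over-the-counter medicine → 0% → €0.00
Scarf €42.44: clothing & footwear, buyer-exempt → 0% → €0.00
Pack of socks €7.79: clothing & footwear, buyer-exempt → 0% → €0.00
Adhesive bandages €5.50: over-the-counter medicine → 0% → €0.00
Leather boots €91.95: clothing & footwear, buyer-exempt → 0% → €0.00
Winter coat €305.62: clothing & footwear, buyer-exempt → 0% → €0.00
Pair of sandals €30.31: clothing & footwear, buyer-exempt → 0% → €0.00
Stainless water bottle €37.84: other taxable items → 9.75% → €3.69
Acetaminophen (200 ct) €12.71: over-the-counter medicine → 0% → €0.00
Total tax = €1.62 + €3.69 = €5.31

€5.31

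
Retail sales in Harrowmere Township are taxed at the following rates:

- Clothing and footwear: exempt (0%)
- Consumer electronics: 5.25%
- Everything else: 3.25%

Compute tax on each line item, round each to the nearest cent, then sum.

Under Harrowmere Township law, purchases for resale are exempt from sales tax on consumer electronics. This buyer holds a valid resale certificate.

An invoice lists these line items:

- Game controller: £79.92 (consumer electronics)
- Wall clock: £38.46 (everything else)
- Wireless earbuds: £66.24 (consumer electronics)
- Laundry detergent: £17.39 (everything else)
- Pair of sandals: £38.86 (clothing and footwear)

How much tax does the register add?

Game controller £79.92: consumer electronics, buyer-exempt → 0% → £0.00
Wall clock £38.46: everything else → 3.25% → £1.25
Wireless earbuds £66.24: consumer electronics, buyer-exempt → 0% → £0.00
Laundry detergent £17.39: everything else → 3.25% → £0.57
Pair of sandals £38.86: clothing and footwear → 0% → £0.00
Total tax = £1.25 + £0.57 = £1.82

£1.82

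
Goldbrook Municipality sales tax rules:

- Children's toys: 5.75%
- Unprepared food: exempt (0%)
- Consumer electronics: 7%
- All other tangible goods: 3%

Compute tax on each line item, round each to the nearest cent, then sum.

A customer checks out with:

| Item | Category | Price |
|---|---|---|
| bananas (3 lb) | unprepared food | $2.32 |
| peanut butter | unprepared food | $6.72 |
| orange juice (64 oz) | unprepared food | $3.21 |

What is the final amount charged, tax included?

$12.25

Bananas (3 lb) $2.32: unprepared food → 0% → $0.00
Peanut butter $6.72: unprepared food → 0% → $0.00
Orange juice (64 oz) $3.21: unprepared food → 0% → $0.00
Subtotal = $12.25; tax = $0.00; total due = $12.25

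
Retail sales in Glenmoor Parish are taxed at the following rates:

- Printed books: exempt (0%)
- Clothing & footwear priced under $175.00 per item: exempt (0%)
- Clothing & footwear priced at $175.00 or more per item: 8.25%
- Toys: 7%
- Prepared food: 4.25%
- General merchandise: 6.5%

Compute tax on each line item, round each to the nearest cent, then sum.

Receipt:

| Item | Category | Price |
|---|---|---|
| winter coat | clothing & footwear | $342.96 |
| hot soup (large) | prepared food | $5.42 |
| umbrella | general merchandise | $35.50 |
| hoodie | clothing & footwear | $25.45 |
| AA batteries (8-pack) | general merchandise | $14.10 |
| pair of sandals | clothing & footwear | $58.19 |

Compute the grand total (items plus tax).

Winter coat $342.96: clothing & footwear, $175.00 or more → 8.25% → $28.29
Hot soup (large) $5.42: prepared food → 4.25% → $0.23
Umbrella $35.50: general merchandise → 6.5% → $2.31
Hoodie $25.45: clothing & footwear, under $175.00 → 0% → $0.00
AA batteries (8-pack) $14.10: general merchandise → 6.5% → $0.92
Pair of sandals $58.19: clothing & footwear, under $175.00 → 0% → $0.00
Subtotal = $481.62; tax = $31.75; total due = $513.37

$513.37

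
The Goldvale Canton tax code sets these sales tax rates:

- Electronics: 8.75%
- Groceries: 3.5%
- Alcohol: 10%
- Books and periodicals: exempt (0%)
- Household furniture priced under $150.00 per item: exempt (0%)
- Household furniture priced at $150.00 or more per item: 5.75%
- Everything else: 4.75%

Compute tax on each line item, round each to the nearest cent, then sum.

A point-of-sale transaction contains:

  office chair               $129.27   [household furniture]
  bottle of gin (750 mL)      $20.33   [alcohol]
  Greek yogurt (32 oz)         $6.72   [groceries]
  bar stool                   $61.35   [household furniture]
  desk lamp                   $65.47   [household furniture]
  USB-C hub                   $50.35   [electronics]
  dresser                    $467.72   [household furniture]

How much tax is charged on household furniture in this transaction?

Office chair $129.27: household furniture, under $150.00 → 0% → $0.00
Bar stool $61.35: household furniture, under $150.00 → 0% → $0.00
Desk lamp $65.47: household furniture, under $150.00 → 0% → $0.00
Dresser $467.72: household furniture, $150.00 or more → 5.75% → $26.89
Tax on household furniture = $0.00 + $0.00 + $0.00 + $26.89 = $26.89

$26.89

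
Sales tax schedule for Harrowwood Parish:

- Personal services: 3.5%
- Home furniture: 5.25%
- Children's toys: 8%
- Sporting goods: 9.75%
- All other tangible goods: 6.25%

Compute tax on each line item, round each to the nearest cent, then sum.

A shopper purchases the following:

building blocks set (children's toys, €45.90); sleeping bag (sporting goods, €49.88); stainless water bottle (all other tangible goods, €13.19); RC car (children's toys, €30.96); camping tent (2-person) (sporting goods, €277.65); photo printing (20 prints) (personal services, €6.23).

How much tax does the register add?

€39.12

Building blocks set €45.90: children's toys → 8% → €3.67
Sleeping bag €49.88: sporting goods → 9.75% → €4.86
Stainless water bottle €13.19: all other tangible goods → 6.25% → €0.82
RC car €30.96: children's toys → 8% → €2.48
Camping tent (2-person) €277.65: sporting goods → 9.75% → €27.07
Photo printing (20 prints) €6.23: personal services → 3.5% → €0.22
Total tax = €3.67 + €4.86 + €0.82 + €2.48 + €27.07 + €0.22 = €39.12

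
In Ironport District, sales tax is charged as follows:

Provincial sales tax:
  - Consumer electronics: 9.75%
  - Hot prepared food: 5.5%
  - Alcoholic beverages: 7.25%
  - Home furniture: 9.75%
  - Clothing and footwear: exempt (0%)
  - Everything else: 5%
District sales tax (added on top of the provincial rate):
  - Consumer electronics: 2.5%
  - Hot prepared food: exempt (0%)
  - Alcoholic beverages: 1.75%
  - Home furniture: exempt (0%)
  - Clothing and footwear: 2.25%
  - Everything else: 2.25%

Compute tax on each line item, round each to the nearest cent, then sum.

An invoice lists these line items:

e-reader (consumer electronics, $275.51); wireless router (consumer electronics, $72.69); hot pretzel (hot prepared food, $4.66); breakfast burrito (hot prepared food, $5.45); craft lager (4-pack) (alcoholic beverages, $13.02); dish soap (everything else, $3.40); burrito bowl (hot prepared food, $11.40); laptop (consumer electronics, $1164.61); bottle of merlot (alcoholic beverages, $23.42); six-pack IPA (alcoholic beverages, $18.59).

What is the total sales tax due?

$191.70

E-reader $275.51: consumer electronics → 9.75% + 2.5% district = 12.25% → $33.75
Wireless router $72.69: consumer electronics → 9.75% + 2.5% district = 12.25% → $8.90
Hot pretzel $4.66: hot prepared food → 5.5% + 0% district = 5.5% → $0.26
Breakfast burrito $5.45: hot prepared food → 5.5% + 0% district = 5.5% → $0.30
Craft lager (4-pack) $13.02: alcoholic beverages → 7.25% + 1.75% district = 9% → $1.17
Dish soap $3.40: everything else → 5% + 2.25% district = 7.25% → $0.25
Burrito bowl $11.40: hot prepared food → 5.5% + 0% district = 5.5% → $0.63
Laptop $1164.61: consumer electronics → 9.75% + 2.5% district = 12.25% → $142.66
Bottle of merlot $23.42: alcoholic beverages → 7.25% + 1.75% district = 9% → $2.11
Six-pack IPA $18.59: alcoholic beverages → 7.25% + 1.75% district = 9% → $1.67
Total tax = $33.75 + $8.90 + $0.26 + $0.30 + $1.17 + $0.25 + $0.63 + $142.66 + $2.11 + $1.67 = $191.70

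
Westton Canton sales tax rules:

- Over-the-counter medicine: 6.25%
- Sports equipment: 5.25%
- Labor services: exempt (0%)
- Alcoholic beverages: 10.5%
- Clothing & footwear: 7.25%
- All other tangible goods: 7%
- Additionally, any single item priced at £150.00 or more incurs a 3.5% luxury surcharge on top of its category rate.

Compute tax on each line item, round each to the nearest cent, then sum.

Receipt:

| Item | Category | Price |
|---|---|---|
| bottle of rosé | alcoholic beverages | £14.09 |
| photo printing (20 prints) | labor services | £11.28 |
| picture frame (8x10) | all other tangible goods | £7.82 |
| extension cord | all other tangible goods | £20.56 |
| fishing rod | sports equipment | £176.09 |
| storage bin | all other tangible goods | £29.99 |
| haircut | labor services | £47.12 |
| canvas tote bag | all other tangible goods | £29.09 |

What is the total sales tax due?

£23.02

Bottle of rosé £14.09: alcoholic beverages → 10.5% → £1.48
Photo printing (20 prints) £11.28: labor services → 0% → £0.00
Picture frame (8x10) £7.82: all other tangible goods → 7% → £0.55
Extension cord £20.56: all other tangible goods → 7% → £1.44
Fishing rod £176.09: sports equipment → 5.25% + 3.5% surcharge = 8.75% → £15.41
Storage bin £29.99: all other tangible goods → 7% → £2.10
Haircut £47.12: labor services → 0% → £0.00
Canvas tote bag £29.09: all other tangible goods → 7% → £2.04
Total tax = £1.48 + £0.55 + £1.44 + £15.41 + £2.10 + £2.04 = £23.02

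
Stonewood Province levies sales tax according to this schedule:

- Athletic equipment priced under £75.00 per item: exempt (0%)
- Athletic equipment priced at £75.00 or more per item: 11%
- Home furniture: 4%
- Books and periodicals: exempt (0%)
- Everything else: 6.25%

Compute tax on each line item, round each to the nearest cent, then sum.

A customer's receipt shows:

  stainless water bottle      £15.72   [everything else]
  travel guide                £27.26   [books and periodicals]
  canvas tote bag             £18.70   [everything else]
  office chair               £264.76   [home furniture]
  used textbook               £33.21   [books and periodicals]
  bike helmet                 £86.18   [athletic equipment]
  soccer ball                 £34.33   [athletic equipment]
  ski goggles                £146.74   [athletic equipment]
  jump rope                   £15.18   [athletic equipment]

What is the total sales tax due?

£38.36

Stainless water bottle £15.72: everything else → 6.25% → £0.98
Travel guide £27.26: books and periodicals → 0% → £0.00
Canvas tote bag £18.70: everything else → 6.25% → £1.17
Office chair £264.76: home furniture → 4% → £10.59
Used textbook £33.21: books and periodicals → 0% → £0.00
Bike helmet £86.18: athletic equipment, £75.00 or more → 11% → £9.48
Soccer ball £34.33: athletic equipment, under £75.00 → 0% → £0.00
Ski goggles £146.74: athletic equipment, £75.00 or more → 11% → £16.14
Jump rope £15.18: athletic equipment, under £75.00 → 0% → £0.00
Total tax = £0.98 + £1.17 + £10.59 + £9.48 + £16.14 = £38.36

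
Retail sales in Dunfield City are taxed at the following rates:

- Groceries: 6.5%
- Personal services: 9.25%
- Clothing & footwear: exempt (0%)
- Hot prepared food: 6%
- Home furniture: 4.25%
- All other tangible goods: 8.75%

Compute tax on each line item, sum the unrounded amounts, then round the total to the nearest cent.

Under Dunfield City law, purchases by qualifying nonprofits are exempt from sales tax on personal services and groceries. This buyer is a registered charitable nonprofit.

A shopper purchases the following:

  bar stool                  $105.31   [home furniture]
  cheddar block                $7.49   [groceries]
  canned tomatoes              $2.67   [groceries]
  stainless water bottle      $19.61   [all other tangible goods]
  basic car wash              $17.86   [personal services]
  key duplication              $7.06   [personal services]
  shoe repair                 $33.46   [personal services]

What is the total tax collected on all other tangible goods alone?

$1.72

Stainless water bottle $19.61: all other tangible goods → 8.75% → $1.715875
Tax on all other tangible goods: unrounded sum = $1.715875 → $1.72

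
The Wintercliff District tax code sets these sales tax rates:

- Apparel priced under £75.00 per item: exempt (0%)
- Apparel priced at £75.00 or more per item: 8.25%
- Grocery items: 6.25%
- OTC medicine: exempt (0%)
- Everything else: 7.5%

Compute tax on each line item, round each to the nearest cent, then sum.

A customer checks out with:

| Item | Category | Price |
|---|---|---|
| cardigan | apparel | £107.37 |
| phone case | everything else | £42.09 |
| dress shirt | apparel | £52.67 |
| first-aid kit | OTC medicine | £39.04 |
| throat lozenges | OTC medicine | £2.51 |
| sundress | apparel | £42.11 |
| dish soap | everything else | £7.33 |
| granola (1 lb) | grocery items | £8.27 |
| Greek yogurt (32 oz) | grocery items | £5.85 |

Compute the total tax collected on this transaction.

Cardigan £107.37: apparel, £75.00 or more → 8.25% → £8.86
Phone case £42.09: everything else → 7.5% → £3.16
Dress shirt £52.67: apparel, under £75.00 → 0% → £0.00
First-aid kit £39.04: OTC medicine → 0% → £0.00
Throat lozenges £2.51: OTC medicine → 0% → £0.00
Sundress £42.11: apparel, under £75.00 → 0% → £0.00
Dish soap £7.33: everything else → 7.5% → £0.55
Granola (1 lb) £8.27: grocery items → 6.25% → £0.52
Greek yogurt (32 oz) £5.85: grocery items → 6.25% → £0.37
Total tax = £8.86 + £3.16 + £0.55 + £0.52 + £0.37 = £13.46

£13.46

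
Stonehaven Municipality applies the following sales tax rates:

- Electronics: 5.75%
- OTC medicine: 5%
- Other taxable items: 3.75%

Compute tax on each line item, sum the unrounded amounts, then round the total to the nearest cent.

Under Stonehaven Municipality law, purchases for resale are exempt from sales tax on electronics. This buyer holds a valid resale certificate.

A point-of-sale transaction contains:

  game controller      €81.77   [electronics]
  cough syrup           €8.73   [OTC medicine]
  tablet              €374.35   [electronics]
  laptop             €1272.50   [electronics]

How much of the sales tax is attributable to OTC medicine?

Cough syrup €8.73: OTC medicine → 5% → €0.4365
Tax on OTC medicine: unrounded sum = €0.4365 → €0.44

€0.44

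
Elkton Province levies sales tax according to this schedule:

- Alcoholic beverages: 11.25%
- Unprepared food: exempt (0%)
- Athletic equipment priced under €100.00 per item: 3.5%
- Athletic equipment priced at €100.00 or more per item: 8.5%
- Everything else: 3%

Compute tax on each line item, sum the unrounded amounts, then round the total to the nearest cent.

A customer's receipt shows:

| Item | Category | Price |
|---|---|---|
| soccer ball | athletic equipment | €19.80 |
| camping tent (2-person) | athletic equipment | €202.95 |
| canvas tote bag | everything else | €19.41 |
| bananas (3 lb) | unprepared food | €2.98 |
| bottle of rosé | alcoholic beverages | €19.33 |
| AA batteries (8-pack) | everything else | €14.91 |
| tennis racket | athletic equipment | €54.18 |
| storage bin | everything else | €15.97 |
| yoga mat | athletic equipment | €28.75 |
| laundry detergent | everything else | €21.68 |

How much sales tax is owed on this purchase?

€25.18

Soccer ball €19.80: athletic equipment, under €100.00 → 3.5% → €0.693
Camping tent (2-person) €202.95: athletic equipment, €100.00 or more → 8.5% → €17.25075
Canvas tote bag €19.41: everything else → 3% → €0.5823
Bananas (3 lb) €2.98: unprepared food → 0% → €0.00
Bottle of rosé €19.33: alcoholic beverages → 11.25% → €2.174625
AA batteries (8-pack) €14.91: everything else → 3% → €0.4473
Tennis racket €54.18: athletic equipment, under €100.00 → 3.5% → €1.8963
Storage bin €15.97: everything else → 3% → €0.4791
Yoga mat €28.75: athletic equipment, under €100.00 → 3.5% → €1.00625
Laundry detergent €21.68: everything else → 3% → €0.6504
Unrounded tax sum = €25.180025 → €25.18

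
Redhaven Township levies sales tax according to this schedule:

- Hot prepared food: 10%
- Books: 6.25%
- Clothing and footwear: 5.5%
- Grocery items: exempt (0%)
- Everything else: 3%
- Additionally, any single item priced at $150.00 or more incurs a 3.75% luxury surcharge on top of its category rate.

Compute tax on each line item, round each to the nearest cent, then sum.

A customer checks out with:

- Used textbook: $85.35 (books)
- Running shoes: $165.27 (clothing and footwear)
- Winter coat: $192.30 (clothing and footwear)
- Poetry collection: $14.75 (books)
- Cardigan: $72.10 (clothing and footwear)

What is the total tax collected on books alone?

Used textbook $85.35: books → 6.25% → $5.33
Poetry collection $14.75: books → 6.25% → $0.92
Tax on books = $5.33 + $0.92 = $6.25

$6.25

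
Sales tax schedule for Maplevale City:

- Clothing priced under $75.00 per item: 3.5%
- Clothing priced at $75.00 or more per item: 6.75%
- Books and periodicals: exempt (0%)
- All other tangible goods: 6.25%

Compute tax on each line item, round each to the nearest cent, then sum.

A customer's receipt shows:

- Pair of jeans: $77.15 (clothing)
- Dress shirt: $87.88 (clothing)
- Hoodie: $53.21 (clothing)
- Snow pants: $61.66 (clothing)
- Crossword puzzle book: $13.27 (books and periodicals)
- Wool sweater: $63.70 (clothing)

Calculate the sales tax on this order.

Pair of jeans $77.15: clothing, $75.00 or more → 6.75% → $5.21
Dress shirt $87.88: clothing, $75.00 or more → 6.75% → $5.93
Hoodie $53.21: clothing, under $75.00 → 3.5% → $1.86
Snow pants $61.66: clothing, under $75.00 → 3.5% → $2.16
Crossword puzzle book $13.27: books and periodicals → 0% → $0.00
Wool sweater $63.70: clothing, under $75.00 → 3.5% → $2.23
Total tax = $5.21 + $5.93 + $1.86 + $2.16 + $2.23 = $17.39

$17.39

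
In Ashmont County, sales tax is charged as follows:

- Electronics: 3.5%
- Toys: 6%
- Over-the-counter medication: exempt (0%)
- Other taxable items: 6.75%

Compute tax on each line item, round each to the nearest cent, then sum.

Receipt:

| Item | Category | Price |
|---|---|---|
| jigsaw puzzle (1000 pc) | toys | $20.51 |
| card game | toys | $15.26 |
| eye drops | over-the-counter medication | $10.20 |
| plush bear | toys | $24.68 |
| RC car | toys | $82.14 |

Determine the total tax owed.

Jigsaw puzzle (1000 pc) $20.51: toys → 6% → $1.23
Card game $15.26: toys → 6% → $0.92
Eye drops $10.20: over-the-counter medication → 0% → $0.00
Plush bear $24.68: toys → 6% → $1.48
RC car $82.14: toys → 6% → $4.93
Total tax = $1.23 + $0.92 + $1.48 + $4.93 = $8.56

$8.56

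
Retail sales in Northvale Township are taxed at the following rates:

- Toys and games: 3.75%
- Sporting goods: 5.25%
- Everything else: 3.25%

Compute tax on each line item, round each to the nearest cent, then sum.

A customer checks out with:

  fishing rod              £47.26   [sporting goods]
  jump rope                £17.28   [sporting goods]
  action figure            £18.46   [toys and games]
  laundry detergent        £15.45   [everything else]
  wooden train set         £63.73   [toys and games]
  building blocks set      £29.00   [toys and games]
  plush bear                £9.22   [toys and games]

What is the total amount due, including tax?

Fishing rod £47.26: sporting goods → 5.25% → £2.48
Jump rope £17.28: sporting goods → 5.25% → £0.91
Action figure £18.46: toys and games → 3.75% → £0.69
Laundry detergent £15.45: everything else → 3.25% → £0.50
Wooden train set £63.73: toys and games → 3.75% → £2.39
Building blocks set £29.00: toys and games → 3.75% → £1.09
Plush bear £9.22: toys and games → 3.75% → £0.35
Subtotal = £200.40; tax = £8.41; total due = £208.81

£208.81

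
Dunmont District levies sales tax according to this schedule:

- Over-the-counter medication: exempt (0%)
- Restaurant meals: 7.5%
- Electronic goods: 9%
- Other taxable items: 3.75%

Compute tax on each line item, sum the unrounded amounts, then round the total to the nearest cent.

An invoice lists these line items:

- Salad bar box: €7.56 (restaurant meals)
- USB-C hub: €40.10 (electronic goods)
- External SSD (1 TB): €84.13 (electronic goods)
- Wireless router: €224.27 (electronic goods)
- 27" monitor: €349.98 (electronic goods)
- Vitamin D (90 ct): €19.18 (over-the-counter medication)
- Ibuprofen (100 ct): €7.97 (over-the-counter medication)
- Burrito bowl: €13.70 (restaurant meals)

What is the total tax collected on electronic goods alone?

USB-C hub €40.10: electronic goods → 9% → €3.609
External SSD (1 TB) €84.13: electronic goods → 9% → €7.5717
Wireless router €224.27: electronic goods → 9% → €20.1843
27" monitor €349.98: electronic goods → 9% → €31.4982
Tax on electronic goods: unrounded sum = €62.8632 → €62.86

€62.86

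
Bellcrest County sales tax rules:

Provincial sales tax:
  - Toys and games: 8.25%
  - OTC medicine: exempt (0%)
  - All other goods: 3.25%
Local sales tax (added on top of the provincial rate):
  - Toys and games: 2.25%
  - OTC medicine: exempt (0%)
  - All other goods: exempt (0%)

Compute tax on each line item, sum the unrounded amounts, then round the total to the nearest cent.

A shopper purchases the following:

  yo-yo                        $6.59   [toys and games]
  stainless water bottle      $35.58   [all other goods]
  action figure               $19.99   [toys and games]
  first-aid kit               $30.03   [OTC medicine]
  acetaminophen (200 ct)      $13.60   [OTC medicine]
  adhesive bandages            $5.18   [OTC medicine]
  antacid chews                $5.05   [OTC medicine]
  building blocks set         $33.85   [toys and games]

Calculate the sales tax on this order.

Yo-yo $6.59: toys and games → 8.25% + 2.25% local = 10.5% → $0.69195
Stainless water bottle $35.58: all other goods → 3.25% + 0% local = 3.25% → $1.15635
Action figure $19.99: toys and games → 8.25% + 2.25% local = 10.5% → $2.09895
First-aid kit $30.03: OTC medicine → 0% + 0% local = 0% → $0.00
Acetaminophen (200 ct) $13.60: OTC medicine → 0% + 0% local = 0% → $0.00
Adhesive bandages $5.18: OTC medicine → 0% + 0% local = 0% → $0.00
Antacid chews $5.05: OTC medicine → 0% + 0% local = 0% → $0.00
Building blocks set $33.85: toys and games → 8.25% + 2.25% local = 10.5% → $3.55425
Unrounded tax sum = $7.5015 → $7.50

$7.50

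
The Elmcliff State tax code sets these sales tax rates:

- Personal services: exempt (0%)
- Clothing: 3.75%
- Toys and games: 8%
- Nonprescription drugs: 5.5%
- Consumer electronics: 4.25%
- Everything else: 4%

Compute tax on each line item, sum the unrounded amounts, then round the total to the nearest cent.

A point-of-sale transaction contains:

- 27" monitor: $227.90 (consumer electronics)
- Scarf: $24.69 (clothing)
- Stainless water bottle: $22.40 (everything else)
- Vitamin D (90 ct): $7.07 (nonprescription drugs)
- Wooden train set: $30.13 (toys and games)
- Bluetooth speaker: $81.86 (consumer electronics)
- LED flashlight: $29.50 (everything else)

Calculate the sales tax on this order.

27" monitor $227.90: consumer electronics → 4.25% → $9.68575
Scarf $24.69: clothing → 3.75% → $0.925875
Stainless water bottle $22.40: everything else → 4% → $0.896
Vitamin D (90 ct) $7.07: nonprescription drugs → 5.5% → $0.38885
Wooden train set $30.13: toys and games → 8% → $2.4104
Bluetooth speaker $81.86: consumer electronics → 4.25% → $3.47905
LED flashlight $29.50: everything else → 4% → $1.18
Unrounded tax sum = $18.965925 → $18.97

$18.97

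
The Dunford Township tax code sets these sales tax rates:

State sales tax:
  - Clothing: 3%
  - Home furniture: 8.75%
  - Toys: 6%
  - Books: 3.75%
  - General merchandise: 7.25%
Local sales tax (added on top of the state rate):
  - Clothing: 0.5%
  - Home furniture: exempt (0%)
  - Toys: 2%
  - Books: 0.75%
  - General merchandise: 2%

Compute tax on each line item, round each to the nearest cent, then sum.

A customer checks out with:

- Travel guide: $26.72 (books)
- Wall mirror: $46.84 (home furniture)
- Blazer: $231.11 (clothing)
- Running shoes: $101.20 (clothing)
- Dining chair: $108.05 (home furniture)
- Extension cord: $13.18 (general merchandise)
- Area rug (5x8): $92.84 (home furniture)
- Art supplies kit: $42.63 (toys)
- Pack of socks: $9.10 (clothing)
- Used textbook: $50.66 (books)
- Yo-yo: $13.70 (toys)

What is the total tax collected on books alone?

$3.48

Travel guide $26.72: books → 3.75% + 0.75% local = 4.5% → $1.20
Used textbook $50.66: books → 3.75% + 0.75% local = 4.5% → $2.28
Tax on books = $1.20 + $2.28 = $3.48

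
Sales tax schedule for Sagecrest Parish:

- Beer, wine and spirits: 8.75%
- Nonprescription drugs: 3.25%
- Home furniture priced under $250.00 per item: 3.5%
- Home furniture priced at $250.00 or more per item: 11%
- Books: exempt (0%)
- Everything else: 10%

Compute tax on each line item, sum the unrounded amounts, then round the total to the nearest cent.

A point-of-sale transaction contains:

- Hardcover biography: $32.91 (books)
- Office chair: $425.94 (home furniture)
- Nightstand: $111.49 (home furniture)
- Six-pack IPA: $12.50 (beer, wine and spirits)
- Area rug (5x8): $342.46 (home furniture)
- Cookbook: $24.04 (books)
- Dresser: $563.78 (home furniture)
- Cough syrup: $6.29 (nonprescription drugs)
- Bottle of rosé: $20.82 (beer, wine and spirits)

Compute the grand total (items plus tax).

Hardcover biography $32.91: books → 0% → $0.00
Office chair $425.94: home furniture, $250.00 or more → 11% → $46.8534
Nightstand $111.49: home furniture, under $250.00 → 3.5% → $3.90215
Six-pack IPA $12.50: beer, wine and spirits → 8.75% → $1.09375
Area rug (5x8) $342.46: home furniture, $250.00 or more → 11% → $37.6706
Cookbook $24.04: books → 0% → $0.00
Dresser $563.78: home furniture, $250.00 or more → 11% → $62.0158
Cough syrup $6.29: nonprescription drugs → 3.25% → $0.204425
Bottle of rosé $20.82: beer, wine and spirits → 8.75% → $1.82175
Subtotal = $1540.23; unrounded tax = $153.561875 → $153.56; total due = $1693.79

$1693.79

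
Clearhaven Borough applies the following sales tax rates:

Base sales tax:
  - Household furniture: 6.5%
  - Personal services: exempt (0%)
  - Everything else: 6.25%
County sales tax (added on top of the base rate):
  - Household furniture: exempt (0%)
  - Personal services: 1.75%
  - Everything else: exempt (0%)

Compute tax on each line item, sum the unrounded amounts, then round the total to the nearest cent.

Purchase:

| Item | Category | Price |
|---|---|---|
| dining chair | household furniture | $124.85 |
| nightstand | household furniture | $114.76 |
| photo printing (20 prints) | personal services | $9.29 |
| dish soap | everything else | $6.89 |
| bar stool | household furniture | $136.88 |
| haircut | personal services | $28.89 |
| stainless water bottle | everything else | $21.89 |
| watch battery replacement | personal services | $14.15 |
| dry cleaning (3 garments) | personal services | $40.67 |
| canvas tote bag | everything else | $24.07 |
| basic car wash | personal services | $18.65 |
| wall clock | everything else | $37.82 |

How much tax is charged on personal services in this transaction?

Photo printing (20 prints) $9.29: personal services → 0% + 1.75% county = 1.75% → $0.162575
Haircut $28.89: personal services → 0% + 1.75% county = 1.75% → $0.505575
Watch battery replacement $14.15: personal services → 0% + 1.75% county = 1.75% → $0.247625
Dry cleaning (3 garments) $40.67: personal services → 0% + 1.75% county = 1.75% → $0.711725
Basic car wash $18.65: personal services → 0% + 1.75% county = 1.75% → $0.326375
Tax on personal services: unrounded sum = $1.953875 → $1.95

$1.95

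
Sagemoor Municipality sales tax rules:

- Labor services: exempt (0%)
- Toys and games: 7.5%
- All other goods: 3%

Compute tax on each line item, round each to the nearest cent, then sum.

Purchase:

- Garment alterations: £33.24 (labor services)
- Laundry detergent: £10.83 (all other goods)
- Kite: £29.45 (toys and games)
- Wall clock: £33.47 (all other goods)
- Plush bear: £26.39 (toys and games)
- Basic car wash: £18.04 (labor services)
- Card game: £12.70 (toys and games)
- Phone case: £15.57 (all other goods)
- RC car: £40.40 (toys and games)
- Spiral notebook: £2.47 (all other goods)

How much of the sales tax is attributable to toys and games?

Kite £29.45: toys and games → 7.5% → £2.21
Plush bear £26.39: toys and games → 7.5% → £1.98
Card game £12.70: toys and games → 7.5% → £0.95
RC car £40.40: toys and games → 7.5% → £3.03
Tax on toys and games = £2.21 + £1.98 + £0.95 + £3.03 = £8.17

£8.17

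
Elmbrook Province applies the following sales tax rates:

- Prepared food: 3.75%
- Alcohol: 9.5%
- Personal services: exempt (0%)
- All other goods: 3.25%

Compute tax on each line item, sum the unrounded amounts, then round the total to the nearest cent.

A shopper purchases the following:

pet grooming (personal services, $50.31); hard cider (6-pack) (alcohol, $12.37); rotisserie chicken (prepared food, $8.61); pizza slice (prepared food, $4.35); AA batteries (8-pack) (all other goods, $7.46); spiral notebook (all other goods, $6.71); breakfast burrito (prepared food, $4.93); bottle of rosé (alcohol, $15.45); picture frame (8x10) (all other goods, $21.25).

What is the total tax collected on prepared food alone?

$0.67

Rotisserie chicken $8.61: prepared food → 3.75% → $0.322875
Pizza slice $4.35: prepared food → 3.75% → $0.163125
Breakfast burrito $4.93: prepared food → 3.75% → $0.184875
Tax on prepared food: unrounded sum = $0.670875 → $0.67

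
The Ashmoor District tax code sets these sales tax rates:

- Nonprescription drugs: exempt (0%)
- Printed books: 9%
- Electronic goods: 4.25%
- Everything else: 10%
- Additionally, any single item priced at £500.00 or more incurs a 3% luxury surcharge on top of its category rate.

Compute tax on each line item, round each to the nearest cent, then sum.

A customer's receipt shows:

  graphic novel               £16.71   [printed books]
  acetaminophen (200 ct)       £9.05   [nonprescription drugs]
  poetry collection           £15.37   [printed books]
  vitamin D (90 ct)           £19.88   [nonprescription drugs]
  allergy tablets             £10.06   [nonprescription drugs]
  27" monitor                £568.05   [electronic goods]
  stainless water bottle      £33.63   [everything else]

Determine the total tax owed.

Graphic novel £16.71: printed books → 9% → £1.50
Acetaminophen (200 ct) £9.05: nonprescription drugs → 0% → £0.00
Poetry collection £15.37: printed books → 9% → £1.38
Vitamin D (90 ct) £19.88: nonprescription drugs → 0% → £0.00
Allergy tablets £10.06: nonprescription drugs → 0% → £0.00
27" monitor £568.05: electronic goods → 4.25% + 3% surcharge = 7.25% → £41.18
Stainless water bottle £33.63: everything else → 10% → £3.36
Total tax = £1.50 + £1.38 + £41.18 + £3.36 = £47.42

£47.42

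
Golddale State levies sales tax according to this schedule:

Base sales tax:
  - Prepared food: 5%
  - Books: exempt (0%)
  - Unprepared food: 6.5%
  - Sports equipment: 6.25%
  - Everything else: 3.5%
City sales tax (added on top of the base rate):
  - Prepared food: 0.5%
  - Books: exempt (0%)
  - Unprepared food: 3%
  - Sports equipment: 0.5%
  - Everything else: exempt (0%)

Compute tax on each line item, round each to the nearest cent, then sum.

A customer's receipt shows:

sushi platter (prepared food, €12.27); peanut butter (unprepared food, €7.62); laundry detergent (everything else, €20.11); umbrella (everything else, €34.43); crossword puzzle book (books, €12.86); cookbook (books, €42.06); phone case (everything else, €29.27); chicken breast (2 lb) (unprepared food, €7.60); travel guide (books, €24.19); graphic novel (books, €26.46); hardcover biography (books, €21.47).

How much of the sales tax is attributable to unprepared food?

€1.44

Peanut butter €7.62: unprepared food → 6.5% + 3% city = 9.5% → €0.72
Chicken breast (2 lb) €7.60: unprepared food → 6.5% + 3% city = 9.5% → €0.72
Tax on unprepared food = €0.72 + €0.72 = €1.44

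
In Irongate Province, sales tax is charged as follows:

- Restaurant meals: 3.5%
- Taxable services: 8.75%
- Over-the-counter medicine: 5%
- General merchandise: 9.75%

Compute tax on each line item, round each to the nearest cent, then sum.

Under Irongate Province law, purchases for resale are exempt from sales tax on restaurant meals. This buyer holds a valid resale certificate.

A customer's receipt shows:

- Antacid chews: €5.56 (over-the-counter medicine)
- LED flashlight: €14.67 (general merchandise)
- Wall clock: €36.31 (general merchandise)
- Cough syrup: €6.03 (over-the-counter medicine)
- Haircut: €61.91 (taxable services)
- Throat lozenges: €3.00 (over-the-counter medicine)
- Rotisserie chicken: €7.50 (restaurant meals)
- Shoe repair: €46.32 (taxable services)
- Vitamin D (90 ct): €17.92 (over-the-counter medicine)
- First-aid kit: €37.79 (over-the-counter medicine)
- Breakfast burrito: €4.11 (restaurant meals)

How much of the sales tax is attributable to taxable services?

€9.47

Haircut €61.91: taxable services → 8.75% → €5.42
Shoe repair €46.32: taxable services → 8.75% → €4.05
Tax on taxable services = €5.42 + €4.05 = €9.47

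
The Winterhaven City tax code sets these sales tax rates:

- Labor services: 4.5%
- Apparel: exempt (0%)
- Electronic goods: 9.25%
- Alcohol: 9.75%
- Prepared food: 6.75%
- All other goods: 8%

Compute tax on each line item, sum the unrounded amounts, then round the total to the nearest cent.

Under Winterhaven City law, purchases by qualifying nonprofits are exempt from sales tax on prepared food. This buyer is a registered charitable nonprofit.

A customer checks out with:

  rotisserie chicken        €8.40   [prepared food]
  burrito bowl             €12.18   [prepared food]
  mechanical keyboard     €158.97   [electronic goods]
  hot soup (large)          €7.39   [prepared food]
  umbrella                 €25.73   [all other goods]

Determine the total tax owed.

Rotisserie chicken €8.40: prepared food, buyer-exempt → 0% → €0.00
Burrito bowl €12.18: prepared food, buyer-exempt → 0% → €0.00
Mechanical keyboard €158.97: electronic goods → 9.25% → €14.704725
Hot soup (large) €7.39: prepared food, buyer-exempt → 0% → €0.00
Umbrella €25.73: all other goods → 8% → €2.0584
Unrounded tax sum = €16.763125 → €16.76

€16.76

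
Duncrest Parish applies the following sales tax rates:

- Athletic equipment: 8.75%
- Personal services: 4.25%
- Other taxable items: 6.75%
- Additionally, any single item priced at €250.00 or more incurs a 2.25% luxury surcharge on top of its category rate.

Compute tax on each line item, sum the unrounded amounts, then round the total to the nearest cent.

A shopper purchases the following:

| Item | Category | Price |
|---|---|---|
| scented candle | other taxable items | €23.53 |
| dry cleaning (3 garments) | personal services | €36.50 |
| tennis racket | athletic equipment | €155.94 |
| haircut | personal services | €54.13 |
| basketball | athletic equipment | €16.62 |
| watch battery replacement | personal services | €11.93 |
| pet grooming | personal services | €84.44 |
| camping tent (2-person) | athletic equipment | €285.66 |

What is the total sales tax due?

€56.06

Scented candle €23.53: other taxable items → 6.75% → €1.588275
Dry cleaning (3 garments) €36.50: personal services → 4.25% → €1.55125
Tennis racket €155.94: athletic equipment → 8.75% → €13.64475
Haircut €54.13: personal services → 4.25% → €2.300525
Basketball €16.62: athletic equipment → 8.75% → €1.45425
Watch battery replacement €11.93: personal services → 4.25% → €0.507025
Pet grooming €84.44: personal services → 4.25% → €3.5887
Camping tent (2-person) €285.66: athletic equipment → 8.75% + 2.25% surcharge = 11% → €31.4226
Unrounded tax sum = €56.057375 → €56.06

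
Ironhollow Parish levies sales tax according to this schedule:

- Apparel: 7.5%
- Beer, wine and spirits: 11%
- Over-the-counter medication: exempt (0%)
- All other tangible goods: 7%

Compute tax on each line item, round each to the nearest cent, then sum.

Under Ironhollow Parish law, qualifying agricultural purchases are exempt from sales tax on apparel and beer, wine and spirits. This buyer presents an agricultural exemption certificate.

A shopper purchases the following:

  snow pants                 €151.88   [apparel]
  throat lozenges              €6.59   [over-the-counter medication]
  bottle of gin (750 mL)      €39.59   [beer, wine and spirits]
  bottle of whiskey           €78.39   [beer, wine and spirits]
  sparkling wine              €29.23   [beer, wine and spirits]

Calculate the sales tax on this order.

Snow pants €151.88: apparel, buyer-exempt → 0% → €0.00
Throat lozenges €6.59: over-the-counter medication → 0% → €0.00
Bottle of gin (750 mL) €39.59: beer, wine and spirits, buyer-exempt → 0% → €0.00
Bottle of whiskey €78.39: beer, wine and spirits, buyer-exempt → 0% → €0.00
Sparkling wine €29.23: beer, wine and spirits, buyer-exempt → 0% → €0.00
Total tax = €0.00

€0.00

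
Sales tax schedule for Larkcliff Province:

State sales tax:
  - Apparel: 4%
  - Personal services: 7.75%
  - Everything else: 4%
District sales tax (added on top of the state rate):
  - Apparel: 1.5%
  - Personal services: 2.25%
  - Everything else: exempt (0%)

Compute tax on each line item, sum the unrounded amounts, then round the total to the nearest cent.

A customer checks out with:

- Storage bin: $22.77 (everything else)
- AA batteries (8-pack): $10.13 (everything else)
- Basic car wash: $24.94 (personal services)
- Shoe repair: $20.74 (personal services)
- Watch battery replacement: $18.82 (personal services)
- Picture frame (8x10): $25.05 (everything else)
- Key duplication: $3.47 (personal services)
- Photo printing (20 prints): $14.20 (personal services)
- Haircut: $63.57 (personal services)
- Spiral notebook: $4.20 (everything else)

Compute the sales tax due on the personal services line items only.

$14.57

Basic car wash $24.94: personal services → 7.75% + 2.25% district = 10% → $2.494
Shoe repair $20.74: personal services → 7.75% + 2.25% district = 10% → $2.074
Watch battery replacement $18.82: personal services → 7.75% + 2.25% district = 10% → $1.882
Key duplication $3.47: personal services → 7.75% + 2.25% district = 10% → $0.347
Photo printing (20 prints) $14.20: personal services → 7.75% + 2.25% district = 10% → $1.42
Haircut $63.57: personal services → 7.75% + 2.25% district = 10% → $6.357
Tax on personal services: unrounded sum = $14.574 → $14.57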